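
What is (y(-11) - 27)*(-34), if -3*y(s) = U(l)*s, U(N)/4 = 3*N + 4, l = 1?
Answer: -7718/3 ≈ -2572.7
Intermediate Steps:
U(N) = 16 + 12*N (U(N) = 4*(3*N + 4) = 4*(4 + 3*N) = 16 + 12*N)
y(s) = -28*s/3 (y(s) = -(16 + 12*1)*s/3 = -(16 + 12)*s/3 = -28*s/3)
(y(-11) - 27)*(-34) = (-28/3*(-11) - 27)*(-34) = (308/3 - 27)*(-34) = (227/3)*(-34) = -7718/3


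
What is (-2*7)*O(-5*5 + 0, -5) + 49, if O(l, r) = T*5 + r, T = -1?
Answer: 189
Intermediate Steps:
O(l, r) = -5 + r (O(l, r) = -1*5 + r = -5 + r)
(-2*7)*O(-5*5 + 0, -5) + 49 = (-2*7)*(-5 - 5) + 49 = -14*(-10) + 49 = 140 + 49 = 189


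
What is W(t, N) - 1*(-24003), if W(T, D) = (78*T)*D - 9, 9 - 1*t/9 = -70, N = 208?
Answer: 11559258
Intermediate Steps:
t = 711 (t = 81 - 9*(-70) = 81 + 630 = 711)
W(T, D) = -9 + 78*D*T (W(T, D) = 78*D*T - 9 = -9 + 78*D*T)
W(t, N) - 1*(-24003) = (-9 + 78*208*711) - 1*(-24003) = (-9 + 11535264) + 24003 = 11535255 + 24003 = 11559258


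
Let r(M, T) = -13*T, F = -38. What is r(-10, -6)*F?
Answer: -2964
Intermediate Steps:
r(-10, -6)*F = -13*(-6)*(-38) = 78*(-38) = -2964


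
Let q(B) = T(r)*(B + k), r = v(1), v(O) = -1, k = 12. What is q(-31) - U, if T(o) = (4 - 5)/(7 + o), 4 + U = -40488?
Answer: 242971/6 ≈ 40495.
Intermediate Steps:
U = -40492 (U = -4 - 40488 = -40492)
r = -1
T(o) = -1/(7 + o)
q(B) = -2 - B/6 (q(B) = (-1/(7 - 1))*(B + 12) = (-1/6)*(12 + B) = (-1*⅙)*(12 + B) = -(12 + B)/6 = -2 - B/6)
q(-31) - U = (-2 - ⅙*(-31)) - 1*(-40492) = (-2 + 31/6) + 40492 = 19/6 + 40492 = 242971/6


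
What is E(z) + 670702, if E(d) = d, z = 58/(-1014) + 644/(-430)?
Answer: 73109702021/109005 ≈ 6.7070e+5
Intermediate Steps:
z = -169489/109005 (z = 58*(-1/1014) + 644*(-1/430) = -29/507 - 322/215 = -169489/109005 ≈ -1.5549)
E(z) + 670702 = -169489/109005 + 670702 = 73109702021/109005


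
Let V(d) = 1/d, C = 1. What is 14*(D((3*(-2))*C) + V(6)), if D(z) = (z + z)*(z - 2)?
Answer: 4039/3 ≈ 1346.3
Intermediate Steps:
D(z) = 2*z*(-2 + z) (D(z) = (2*z)*(-2 + z) = 2*z*(-2 + z))
14*(D((3*(-2))*C) + V(6)) = 14*(2*((3*(-2))*1)*(-2 + (3*(-2))*1) + 1/6) = 14*(2*(-6*1)*(-2 - 6*1) + ⅙) = 14*(2*(-6)*(-2 - 6) + ⅙) = 14*(2*(-6)*(-8) + ⅙) = 14*(96 + ⅙) = 14*(577/6) = 4039/3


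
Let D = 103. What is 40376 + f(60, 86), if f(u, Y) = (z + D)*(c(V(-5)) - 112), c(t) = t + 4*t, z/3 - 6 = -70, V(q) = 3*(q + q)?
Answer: 63694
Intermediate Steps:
V(q) = 6*q (V(q) = 3*(2*q) = 6*q)
z = -192 (z = 18 + 3*(-70) = 18 - 210 = -192)
c(t) = 5*t
f(u, Y) = 23318 (f(u, Y) = (-192 + 103)*(5*(6*(-5)) - 112) = -89*(5*(-30) - 112) = -89*(-150 - 112) = -89*(-262) = 23318)
40376 + f(60, 86) = 40376 + 23318 = 63694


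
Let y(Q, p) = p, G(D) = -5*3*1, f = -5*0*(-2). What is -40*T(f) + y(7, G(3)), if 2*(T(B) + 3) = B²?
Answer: 105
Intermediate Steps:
f = 0 (f = 0*(-2) = 0)
G(D) = -15 (G(D) = -15*1 = -15)
T(B) = -3 + B²/2
-40*T(f) + y(7, G(3)) = -40*(-3 + (½)*0²) - 15 = -40*(-3 + (½)*0) - 15 = -40*(-3 + 0) - 15 = -40*(-3) - 15 = 120 - 15 = 105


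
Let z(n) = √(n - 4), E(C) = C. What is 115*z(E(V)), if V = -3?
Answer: 115*I*√7 ≈ 304.26*I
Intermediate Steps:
z(n) = √(-4 + n)
115*z(E(V)) = 115*√(-4 - 3) = 115*√(-7) = 115*(I*√7) = 115*I*√7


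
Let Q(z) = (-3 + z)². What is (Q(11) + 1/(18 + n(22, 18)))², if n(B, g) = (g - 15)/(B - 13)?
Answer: 12411529/3025 ≈ 4103.0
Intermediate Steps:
n(B, g) = (-15 + g)/(-13 + B)
(Q(11) + 1/(18 + n(22, 18)))² = ((-3 + 11)² + 1/(18 + (-15 + 18)/(-13 + 22)))² = (8² + 1/(18 + 3/9))² = (64 + 1/(18 + (⅑)*3))² = (64 + 1/(18 + ⅓))² = (64 + 1/(55/3))² = (64 + 3/55)² = (3523/55)² = 12411529/3025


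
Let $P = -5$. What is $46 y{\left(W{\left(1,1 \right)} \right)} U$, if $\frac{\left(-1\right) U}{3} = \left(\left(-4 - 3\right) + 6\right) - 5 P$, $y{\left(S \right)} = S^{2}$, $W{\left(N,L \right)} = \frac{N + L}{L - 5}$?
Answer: $-828$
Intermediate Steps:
$W{\left(N,L \right)} = \frac{L + N}{-5 + L}$
$U = -72$ ($U = - 3 \left(\left(\left(-4 - 3\right) + 6\right) - -25\right) = - 3 \left(\left(-7 + 6\right) + 25\right) = - 3 \left(-1 + 25\right) = \left(-3\right) 24 = -72$)
$46 y{\left(W{\left(1,1 \right)} \right)} U = 46 \left(\frac{1 + 1}{-5 + 1}\right)^{2} \left(-72\right) = 46 \left(\frac{1}{-4} \cdot 2\right)^{2} \left(-72\right) = 46 \left(\left(- \frac{1}{4}\right) 2\right)^{2} \left(-72\right) = 46 \left(- \frac{1}{2}\right)^{2} \left(-72\right) = 46 \cdot \frac{1}{4} \left(-72\right) = \frac{23}{2} \left(-72\right) = -828$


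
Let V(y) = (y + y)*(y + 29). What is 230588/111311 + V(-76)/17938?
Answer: 2465746664/998348359 ≈ 2.4698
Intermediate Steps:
V(y) = 2*y*(29 + y) (V(y) = (2*y)*(29 + y) = 2*y*(29 + y))
230588/111311 + V(-76)/17938 = 230588/111311 + (2*(-76)*(29 - 76))/17938 = 230588*(1/111311) + (2*(-76)*(-47))*(1/17938) = 230588/111311 + 7144*(1/17938) = 230588/111311 + 3572/8969 = 2465746664/998348359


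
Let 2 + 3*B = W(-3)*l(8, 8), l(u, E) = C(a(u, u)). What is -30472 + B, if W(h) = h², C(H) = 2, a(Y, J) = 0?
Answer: -91400/3 ≈ -30467.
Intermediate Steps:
l(u, E) = 2
B = 16/3 (B = -⅔ + ((-3)²*2)/3 = -⅔ + (9*2)/3 = -⅔ + (⅓)*18 = -⅔ + 6 = 16/3 ≈ 5.3333)
-30472 + B = -30472 + 16/3 = -91400/3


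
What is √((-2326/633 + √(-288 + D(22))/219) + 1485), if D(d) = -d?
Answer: √(3163032250503 + 9750099*I*√310)/46209 ≈ 38.488 + 0.0010444*I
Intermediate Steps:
√((-2326/633 + √(-288 + D(22))/219) + 1485) = √((-2326/633 + √(-288 - 1*22)/219) + 1485) = √((-2326*1/633 + √(-288 - 22)*(1/219)) + 1485) = √((-2326/633 + √(-310)*(1/219)) + 1485) = √((-2326/633 + (I*√310)*(1/219)) + 1485) = √((-2326/633 + I*√310/219) + 1485) = √(937679/633 + I*√310/219)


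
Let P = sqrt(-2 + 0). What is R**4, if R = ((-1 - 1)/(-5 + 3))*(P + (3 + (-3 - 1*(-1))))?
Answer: (1 + I*sqrt(2))**4 ≈ -7.0 - 5.6569*I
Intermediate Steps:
P = I*sqrt(2) (P = sqrt(-2) = I*sqrt(2) ≈ 1.4142*I)
R = 1 + I*sqrt(2) (R = ((-1 - 1)/(-5 + 3))*(I*sqrt(2) + (3 + (-3 - 1*(-1)))) = (-2/(-2))*(I*sqrt(2) + (3 + (-3 + 1))) = (-2*(-1/2))*(I*sqrt(2) + (3 - 2)) = 1*(I*sqrt(2) + 1) = 1*(1 + I*sqrt(2)) = 1 + I*sqrt(2) ≈ 1.0 + 1.4142*I)
R**4 = (1 + I*sqrt(2))**4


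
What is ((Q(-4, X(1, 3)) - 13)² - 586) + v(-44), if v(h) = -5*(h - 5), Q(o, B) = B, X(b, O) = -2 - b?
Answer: -85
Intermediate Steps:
v(h) = 25 - 5*h (v(h) = -5*(-5 + h) = 25 - 5*h)
((Q(-4, X(1, 3)) - 13)² - 586) + v(-44) = (((-2 - 1*1) - 13)² - 586) + (25 - 5*(-44)) = (((-2 - 1) - 13)² - 586) + (25 + 220) = ((-3 - 13)² - 586) + 245 = ((-16)² - 586) + 245 = (256 - 586) + 245 = -330 + 245 = -85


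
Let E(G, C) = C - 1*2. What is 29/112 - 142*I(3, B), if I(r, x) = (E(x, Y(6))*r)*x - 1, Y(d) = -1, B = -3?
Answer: -413475/112 ≈ -3691.7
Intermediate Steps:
E(G, C) = -2 + C (E(G, C) = C - 2 = -2 + C)
I(r, x) = -1 - 3*r*x (I(r, x) = ((-2 - 1)*r)*x - 1 = (-3*r)*x - 1 = -3*r*x - 1 = -1 - 3*r*x)
29/112 - 142*I(3, B) = 29/112 - 142*(-1 - 3*3*(-3)) = 29*(1/112) - 142*(-1 + 27) = 29/112 - 142*26 = 29/112 - 3692 = -413475/112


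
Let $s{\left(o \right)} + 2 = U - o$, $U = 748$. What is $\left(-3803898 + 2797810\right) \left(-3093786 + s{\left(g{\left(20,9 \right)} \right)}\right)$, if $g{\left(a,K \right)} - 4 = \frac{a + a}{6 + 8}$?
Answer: $\frac{21783141284864}{7} \approx 3.1119 \cdot 10^{12}$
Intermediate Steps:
$g{\left(a,K \right)} = 4 + \frac{a}{7}$ ($g{\left(a,K \right)} = 4 + \frac{a + a}{6 + 8} = 4 + \frac{2 a}{14} = 4 + 2 a \frac{1}{14} = 4 + \frac{a}{7}$)
$s{\left(o \right)} = 746 - o$ ($s{\left(o \right)} = -2 - \left(-748 + o\right) = 746 - o$)
$\left(-3803898 + 2797810\right) \left(-3093786 + s{\left(g{\left(20,9 \right)} \right)}\right) = \left(-3803898 + 2797810\right) \left(-3093786 + \left(746 - \left(4 + \frac{1}{7} \cdot 20\right)\right)\right) = - 1006088 \left(-3093786 + \left(746 - \left(4 + \frac{20}{7}\right)\right)\right) = - 1006088 \left(-3093786 + \left(746 - \frac{48}{7}\right)\right) = - 1006088 \left(-3093786 + \frac{5174}{7}\right) = \left(-1006088\right) \left(- \frac{21651328}{7}\right) = \frac{21783141284864}{7}$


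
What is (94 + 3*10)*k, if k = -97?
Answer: -12028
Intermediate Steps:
(94 + 3*10)*k = (94 + 3*10)*(-97) = (94 + 30)*(-97) = 124*(-97) = -12028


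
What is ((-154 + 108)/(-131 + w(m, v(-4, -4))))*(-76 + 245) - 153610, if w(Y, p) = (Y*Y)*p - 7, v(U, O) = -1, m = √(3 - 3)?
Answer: -460661/3 ≈ -1.5355e+5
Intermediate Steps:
m = 0 (m = √0 = 0)
w(Y, p) = -7 + p*Y² (w(Y, p) = Y²*p - 7 = p*Y² - 7 = -7 + p*Y²)
((-154 + 108)/(-131 + w(m, v(-4, -4))))*(-76 + 245) - 153610 = ((-154 + 108)/(-131 + (-7 - 1*0²)))*(-76 + 245) - 153610 = -46/(-131 + (-7 - 1*0))*169 - 153610 = -46/(-131 + (-7 + 0))*169 - 153610 = -46/(-131 - 7)*169 - 153610 = -46/(-138)*169 - 153610 = -46*(-1/138)*169 - 153610 = (⅓)*169 - 153610 = 169/3 - 153610 = -460661/3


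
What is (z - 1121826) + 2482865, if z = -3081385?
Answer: -1720346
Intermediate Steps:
(z - 1121826) + 2482865 = (-3081385 - 1121826) + 2482865 = -4203211 + 2482865 = -1720346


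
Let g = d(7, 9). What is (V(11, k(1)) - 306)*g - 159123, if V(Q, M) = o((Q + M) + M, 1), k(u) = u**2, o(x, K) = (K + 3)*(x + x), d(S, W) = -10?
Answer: -157103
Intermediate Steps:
g = -10
o(x, K) = 2*x*(3 + K) (o(x, K) = (3 + K)*(2*x) = 2*x*(3 + K))
V(Q, M) = 8*Q + 16*M (V(Q, M) = 2*((Q + M) + M)*(3 + 1) = 2*((M + Q) + M)*4 = 2*(Q + 2*M)*4 = 8*Q + 16*M)
(V(11, k(1)) - 306)*g - 159123 = ((8*11 + 16*1**2) - 306)*(-10) - 159123 = ((88 + 16*1) - 306)*(-10) - 159123 = ((88 + 16) - 306)*(-10) - 159123 = (104 - 306)*(-10) - 159123 = -202*(-10) - 159123 = 2020 - 159123 = -157103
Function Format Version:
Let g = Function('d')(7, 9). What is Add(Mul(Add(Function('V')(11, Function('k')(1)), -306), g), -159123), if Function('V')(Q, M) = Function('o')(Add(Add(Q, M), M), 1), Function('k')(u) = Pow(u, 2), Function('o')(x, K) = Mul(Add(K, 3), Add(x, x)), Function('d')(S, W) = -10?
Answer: -157103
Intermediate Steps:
g = -10
Function('o')(x, K) = Mul(2, x, Add(3, K)) (Function('o')(x, K) = Mul(Add(3, K), Mul(2, x)) = Mul(2, x, Add(3, K)))
Function('V')(Q, M) = Add(Mul(8, Q), Mul(16, M)) (Function('V')(Q, M) = Mul(2, Add(Add(Q, M), M), Add(3, 1)) = Mul(2, Add(Add(M, Q), M), 4) = Mul(2, Add(Q, Mul(2, M)), 4) = Add(Mul(8, Q), Mul(16, M)))
Add(Mul(Add(Function('V')(11, Function('k')(1)), -306), g), -159123) = Add(Mul(Add(Add(Mul(8, 11), Mul(16, Pow(1, 2))), -306), -10), -159123) = Add(Mul(Add(Add(88, Mul(16, 1)), -306), -10), -159123) = Add(Mul(Add(Add(88, 16), -306), -10), -159123) = Add(Mul(Add(104, -306), -10), -159123) = Add(Mul(-202, -10), -159123) = Add(2020, -159123) = -157103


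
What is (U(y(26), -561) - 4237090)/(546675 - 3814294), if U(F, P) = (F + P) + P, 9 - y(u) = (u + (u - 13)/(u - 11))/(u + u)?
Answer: 254292211/196057140 ≈ 1.2970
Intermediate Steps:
y(u) = 9 - (u + (-13 + u)/(-11 + u))/(2*u) (y(u) = 9 - (u + (u - 13)/(u - 11))/(u + u) = 9 - (u + (-13 + u)/(-11 + u))/(2*u))
U(F, P) = F + 2*P
(U(y(26), -561) - 4237090)/(546675 - 3814294) = (((½)*(13 - 188*26 + 17*26²)/(26*(-11 + 26)) + 2*(-561)) - 4237090)/(546675 - 3814294) = (((½)*(1/26)*(13 - 4888 + 17*676)/15 - 1122) - 4237090)/(-3267619) = (((½)*(1/26)*(1/15)*(13 - 4888 + 11492) - 1122) - 4237090)*(-1/3267619) = (((½)*(1/26)*(1/15)*6617 - 1122) - 4237090)*(-1/3267619) = ((509/60 - 1122) - 4237090)*(-1/3267619) = (-66811/60 - 4237090)*(-1/3267619) = -254292211/60*(-1/3267619) = 254292211/196057140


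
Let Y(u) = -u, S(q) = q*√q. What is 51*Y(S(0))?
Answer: 0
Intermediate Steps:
S(q) = q^(3/2)
51*Y(S(0)) = 51*(-0^(3/2)) = 51*(-1*0) = 51*0 = 0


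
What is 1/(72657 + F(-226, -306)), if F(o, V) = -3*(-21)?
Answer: 1/72720 ≈ 1.3751e-5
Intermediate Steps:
F(o, V) = 63
1/(72657 + F(-226, -306)) = 1/(72657 + 63) = 1/72720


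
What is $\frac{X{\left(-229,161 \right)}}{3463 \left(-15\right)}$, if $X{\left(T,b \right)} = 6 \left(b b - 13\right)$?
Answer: $- \frac{51816}{17315} \approx -2.9925$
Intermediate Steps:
$X{\left(T,b \right)} = -78 + 6 b^{2}$ ($X{\left(T,b \right)} = 6 \left(b^{2} - 13\right) = 6 \left(-13 + b^{2}\right) = -78 + 6 b^{2}$)
$\frac{X{\left(-229,161 \right)}}{3463 \left(-15\right)} = \frac{-78 + 6 \cdot 161^{2}}{3463 \left(-15\right)} = \frac{-78 + 6 \cdot 25921}{-51945} = \left(-78 + 155526\right) \left(- \frac{1}{51945}\right) = 155448 \left(- \frac{1}{51945}\right) = - \frac{51816}{17315}$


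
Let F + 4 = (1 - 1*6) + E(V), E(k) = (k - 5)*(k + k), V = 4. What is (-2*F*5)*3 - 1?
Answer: 509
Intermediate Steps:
E(k) = 2*k*(-5 + k) (E(k) = (-5 + k)*(2*k) = 2*k*(-5 + k))
F = -17 (F = -4 + ((1 - 1*6) + 2*4*(-5 + 4)) = -4 + ((1 - 6) + 2*4*(-1)) = -4 + (-5 - 8) = -4 - 13 = -17)
(-2*F*5)*3 - 1 = (-2*(-17)*5)*3 - 1 = (34*5)*3 - 1 = 170*3 - 1 = 510 - 1 = 509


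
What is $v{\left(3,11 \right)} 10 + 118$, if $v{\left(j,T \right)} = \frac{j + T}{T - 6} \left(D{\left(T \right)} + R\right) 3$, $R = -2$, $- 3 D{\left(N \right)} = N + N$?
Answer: $-666$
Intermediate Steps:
$D{\left(N \right)} = - \frac{2 N}{3}$ ($D{\left(N \right)} = - \frac{N + N}{3} = - \frac{2 N}{3}$)
$v{\left(j,T \right)} = \frac{\left(-6 - 2 T\right) \left(T + j\right)}{-6 + T}$ ($v{\left(j,T \right)} = \frac{j + T}{T - 6} \left(- \frac{2 T}{3} - 2\right) 3 = \frac{T + j}{-6 + T} \left(-2 - \frac{2 T}{3}\right) 3 = \frac{T + j}{-6 + T} \left(-6 - 2 T\right) = \frac{\left(-6 - 2 T\right) \left(T + j\right)}{-6 + T}$)
$v{\left(3,11 \right)} 10 + 118 = \frac{2 \left(- 11^{2} - 33 - 9 - 11 \cdot 3\right)}{-6 + 11} \cdot 10 + 118 = \frac{2 \left(\left(-1\right) 121 - 33 - 9 - 33\right)}{5} \cdot 10 + 118 = 2 \cdot \frac{1}{5} \left(-121 - 33 - 9 - 33\right) 10 + 118 = 2 \cdot \frac{1}{5} \left(-196\right) 10 + 118 = \left(- \frac{392}{5}\right) 10 + 118 = -784 + 118 = -666$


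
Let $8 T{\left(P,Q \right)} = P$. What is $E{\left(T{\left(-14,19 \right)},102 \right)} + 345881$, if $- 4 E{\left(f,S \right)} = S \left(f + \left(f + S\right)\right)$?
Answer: $\frac{1373477}{4} \approx 3.4337 \cdot 10^{5}$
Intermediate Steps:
$T{\left(P,Q \right)} = \frac{P}{8}$
$E{\left(f,S \right)} = - \frac{S \left(S + 2 f\right)}{4}$ ($E{\left(f,S \right)} = - \frac{S \left(f + \left(f + S\right)\right)}{4} = - \frac{S \left(f + \left(S + f\right)\right)}{4} = - \frac{S \left(S + 2 f\right)}{4}$)
$E{\left(T{\left(-14,19 \right)},102 \right)} + 345881 = \left(- \frac{1}{4}\right) 102 \left(102 + 2 \cdot \frac{1}{8} \left(-14\right)\right) + 345881 = \left(- \frac{1}{4}\right) 102 \left(102 + 2 \left(- \frac{7}{4}\right)\right) + 345881 = \left(- \frac{1}{4}\right) 102 \left(102 - \frac{7}{2}\right) + 345881 = \left(- \frac{1}{4}\right) 102 \cdot \frac{197}{2} + 345881 = - \frac{10047}{4} + 345881 = \frac{1373477}{4}$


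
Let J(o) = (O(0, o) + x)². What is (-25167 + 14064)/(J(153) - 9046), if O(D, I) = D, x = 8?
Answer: 3701/2994 ≈ 1.2361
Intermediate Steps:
J(o) = 64 (J(o) = (0 + 8)² = 8² = 64)
(-25167 + 14064)/(J(153) - 9046) = (-25167 + 14064)/(64 - 9046) = -11103/(-8982) = -11103*(-1/8982) = 3701/2994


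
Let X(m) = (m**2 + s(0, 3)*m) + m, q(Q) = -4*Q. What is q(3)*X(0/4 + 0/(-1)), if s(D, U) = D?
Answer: 0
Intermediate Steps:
X(m) = m + m**2 (X(m) = (m**2 + 0*m) + m = (m**2 + 0) + m = m**2 + m = m + m**2)
q(3)*X(0/4 + 0/(-1)) = (-4*3)*((0/4 + 0/(-1))*(1 + (0/4 + 0/(-1)))) = -12*(0*(1/4) + 0*(-1))*(1 + (0*(1/4) + 0*(-1))) = -12*(0 + 0)*(1 + (0 + 0)) = -0*(1 + 0) = -0 = -12*0 = 0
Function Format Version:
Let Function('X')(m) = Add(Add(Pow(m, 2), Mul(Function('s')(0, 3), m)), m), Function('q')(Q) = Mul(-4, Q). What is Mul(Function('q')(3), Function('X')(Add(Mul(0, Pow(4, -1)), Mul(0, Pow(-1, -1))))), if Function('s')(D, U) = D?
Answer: 0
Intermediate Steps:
Function('X')(m) = Add(m, Pow(m, 2)) (Function('X')(m) = Add(Add(Pow(m, 2), Mul(0, m)), m) = Add(Add(Pow(m, 2), 0), m) = Add(Pow(m, 2), m) = Add(m, Pow(m, 2)))
Mul(Function('q')(3), Function('X')(Add(Mul(0, Pow(4, -1)), Mul(0, Pow(-1, -1))))) = Mul(Mul(-4, 3), Mul(Add(Mul(0, Pow(4, -1)), Mul(0, Pow(-1, -1))), Add(1, Add(Mul(0, Pow(4, -1)), Mul(0, Pow(-1, -1)))))) = Mul(-12, Mul(Add(Mul(0, Rational(1, 4)), Mul(0, -1)), Add(1, Add(Mul(0, Rational(1, 4)), Mul(0, -1))))) = Mul(-12, Mul(Add(0, 0), Add(1, Add(0, 0)))) = Mul(-12, Mul(0, Add(1, 0))) = Mul(-12, Mul(0, 1)) = Mul(-12, 0) = 0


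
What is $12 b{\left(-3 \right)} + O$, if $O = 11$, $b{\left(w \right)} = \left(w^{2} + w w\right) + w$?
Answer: $191$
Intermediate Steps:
$b{\left(w \right)} = w + 2 w^{2}$ ($b{\left(w \right)} = \left(w^{2} + w^{2}\right) + w = 2 w^{2} + w = w + 2 w^{2}$)
$12 b{\left(-3 \right)} + O = 12 \left(- 3 \left(1 + 2 \left(-3\right)\right)\right) + 11 = 12 \left(- 3 \left(1 - 6\right)\right) + 11 = 12 \left(\left(-3\right) \left(-5\right)\right) + 11 = 12 \cdot 15 + 11 = 180 + 11 = 191$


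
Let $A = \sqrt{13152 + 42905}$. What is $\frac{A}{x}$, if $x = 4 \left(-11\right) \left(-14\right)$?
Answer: $\frac{\sqrt{56057}}{616} \approx 0.38436$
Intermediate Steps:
$x = 616$ ($x = \left(-44\right) \left(-14\right) = 616$)
$A = \sqrt{56057} \approx 236.76$
$\frac{A}{x} = \frac{\sqrt{56057}}{616}$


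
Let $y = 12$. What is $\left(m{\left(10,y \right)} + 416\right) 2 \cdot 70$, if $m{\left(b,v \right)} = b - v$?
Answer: $57960$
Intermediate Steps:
$\left(m{\left(10,y \right)} + 416\right) 2 \cdot 70 = \left(\left(10 - 12\right) + 416\right) 2 \cdot 70 = \left(\left(10 - 12\right) + 416\right) 140 = \left(-2 + 416\right) 140 = 414 \cdot 140 = 57960$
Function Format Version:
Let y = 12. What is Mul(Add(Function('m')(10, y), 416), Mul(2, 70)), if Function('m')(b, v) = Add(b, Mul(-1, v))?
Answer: 57960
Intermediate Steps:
Mul(Add(Function('m')(10, y), 416), Mul(2, 70)) = Mul(Add(Add(10, Mul(-1, 12)), 416), Mul(2, 70)) = Mul(Add(Add(10, -12), 416), 140) = Mul(Add(-2, 416), 140) = Mul(414, 140) = 57960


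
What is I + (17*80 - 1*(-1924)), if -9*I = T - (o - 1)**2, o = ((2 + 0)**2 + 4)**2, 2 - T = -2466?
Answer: 31057/9 ≈ 3450.8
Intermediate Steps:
T = 2468 (T = 2 - 1*(-2466) = 2 + 2466 = 2468)
o = 64 (o = (2**2 + 4)**2 = (4 + 4)**2 = 8**2 = 64)
I = 1501/9 (I = -(2468 - (64 - 1)**2)/9 = -(2468 - 1*63**2)/9 = -(2468 - 1*3969)/9 = -(2468 - 3969)/9 = -1/9*(-1501) = 1501/9 ≈ 166.78)
I + (17*80 - 1*(-1924)) = 1501/9 + (17*80 - 1*(-1924)) = 1501/9 + (1360 + 1924) = 1501/9 + 3284 = 31057/9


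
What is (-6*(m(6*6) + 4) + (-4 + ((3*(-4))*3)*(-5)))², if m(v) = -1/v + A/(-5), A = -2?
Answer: 20187049/900 ≈ 22430.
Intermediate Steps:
m(v) = ⅖ - 1/v (m(v) = -1/v - 2/(-5) = -1/v - 2*(-⅕) = -1/v + ⅖ = ⅖ - 1/v)
(-6*(m(6*6) + 4) + (-4 + ((3*(-4))*3)*(-5)))² = (-6*((⅖ - 1/(6*6)) + 4) + (-4 + ((3*(-4))*3)*(-5)))² = (-6*((⅖ - 1/36) + 4) + (-4 - 12*3*(-5)))² = (-6*((⅖ - 1*1/36) + 4) + (-4 - 36*(-5)))² = (-6*((⅖ - 1/36) + 4) + (-4 + 180))² = (-6*(67/180 + 4) + 176)² = (-6*787/180 + 176)² = (-787/30 + 176)² = (4493/30)² = 20187049/900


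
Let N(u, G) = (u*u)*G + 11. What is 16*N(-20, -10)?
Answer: -63824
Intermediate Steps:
N(u, G) = 11 + G*u**2 (N(u, G) = u**2*G + 11 = G*u**2 + 11 = 11 + G*u**2)
16*N(-20, -10) = 16*(11 - 10*(-20)**2) = 16*(11 - 10*400) = 16*(11 - 4000) = 16*(-3989) = -63824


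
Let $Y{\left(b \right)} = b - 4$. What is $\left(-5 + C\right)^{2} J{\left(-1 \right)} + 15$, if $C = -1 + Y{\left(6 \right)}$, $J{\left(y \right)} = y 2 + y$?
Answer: $-33$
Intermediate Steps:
$J{\left(y \right)} = 3 y$ ($J{\left(y \right)} = 2 y + y = 3 y$)
$Y{\left(b \right)} = -4 + b$
$C = 1$ ($C = -1 + \left(-4 + 6\right) = -1 + 2 = 1$)
$\left(-5 + C\right)^{2} J{\left(-1 \right)} + 15 = \left(-5 + 1\right)^{2} \cdot 3 \left(-1\right) + 15 = \left(-4\right)^{2} \left(-3\right) + 15 = 16 \left(-3\right) + 15 = -48 + 15 = -33$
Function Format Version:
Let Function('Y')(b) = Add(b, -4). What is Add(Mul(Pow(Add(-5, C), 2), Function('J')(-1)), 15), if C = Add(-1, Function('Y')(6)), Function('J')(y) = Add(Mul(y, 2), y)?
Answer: -33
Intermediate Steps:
Function('J')(y) = Mul(3, y) (Function('J')(y) = Add(Mul(2, y), y) = Mul(3, y))
Function('Y')(b) = Add(-4, b)
C = 1 (C = Add(-1, Add(-4, 6)) = Add(-1, 2) = 1)
Add(Mul(Pow(Add(-5, C), 2), Function('J')(-1)), 15) = Add(Mul(Pow(Add(-5, 1), 2), Mul(3, -1)), 15) = Add(Mul(Pow(-4, 2), -3), 15) = Add(Mul(16, -3), 15) = Add(-48, 15) = -33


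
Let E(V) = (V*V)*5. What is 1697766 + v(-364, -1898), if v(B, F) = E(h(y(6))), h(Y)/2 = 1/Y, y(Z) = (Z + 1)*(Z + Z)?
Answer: 2994859229/1764 ≈ 1.6978e+6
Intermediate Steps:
y(Z) = 2*Z*(1 + Z) (y(Z) = (1 + Z)*(2*Z) = 2*Z*(1 + Z))
h(Y) = 2/Y (h(Y) = 2*(1/Y) = 2/Y)
E(V) = 5*V² (E(V) = V²*5 = 5*V²)
v(B, F) = 5/1764 (v(B, F) = 5*(2/((2*6*(1 + 6))))² = 5*(2/((2*6*7)))² = 5*(2/84)² = 5*(2*(1/84))² = 5*(1/42)² = 5*(1/1764) = 5/1764)
1697766 + v(-364, -1898) = 1697766 + 5/1764 = 2994859229/1764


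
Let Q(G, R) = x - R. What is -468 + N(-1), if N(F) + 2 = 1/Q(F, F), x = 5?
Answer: -2819/6 ≈ -469.83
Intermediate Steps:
Q(G, R) = 5 - R
N(F) = -2 + 1/(5 - F)
-468 + N(-1) = -468 + (9 - 2*(-1))/(-5 - 1) = -468 + (9 + 2)/(-6) = -468 - 1/6*11 = -468 - 11/6 = -2819/6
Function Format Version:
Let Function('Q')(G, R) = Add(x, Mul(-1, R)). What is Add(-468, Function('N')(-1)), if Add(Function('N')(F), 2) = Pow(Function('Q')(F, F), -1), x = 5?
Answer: Rational(-2819, 6) ≈ -469.83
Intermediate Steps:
Function('Q')(G, R) = Add(5, Mul(-1, R))
Function('N')(F) = Add(-2, Pow(Add(5, Mul(-1, F)), -1))
Add(-468, Function('N')(-1)) = Add(-468, Mul(Pow(Add(-5, -1), -1), Add(9, Mul(-2, -1)))) = Add(-468, Mul(Pow(-6, -1), Add(9, 2))) = Add(-468, Mul(Rational(-1, 6), 11)) = Add(-468, Rational(-11, 6)) = Rational(-2819, 6)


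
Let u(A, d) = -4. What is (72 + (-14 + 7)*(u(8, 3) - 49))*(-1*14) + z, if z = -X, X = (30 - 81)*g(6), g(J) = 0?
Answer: -6202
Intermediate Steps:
X = 0 (X = (30 - 81)*0 = -51*0 = 0)
z = 0 (z = -1*0 = 0)
(72 + (-14 + 7)*(u(8, 3) - 49))*(-1*14) + z = (72 + (-14 + 7)*(-4 - 49))*(-1*14) + 0 = (72 - 7*(-53))*(-14) + 0 = (72 + 371)*(-14) + 0 = 443*(-14) + 0 = -6202 + 0 = -6202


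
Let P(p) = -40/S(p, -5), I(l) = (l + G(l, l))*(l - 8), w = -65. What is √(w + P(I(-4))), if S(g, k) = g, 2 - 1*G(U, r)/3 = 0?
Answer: I*√570/3 ≈ 7.9582*I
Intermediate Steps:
G(U, r) = 6 (G(U, r) = 6 - 3*0 = 6 + 0 = 6)
I(l) = (-8 + l)*(6 + l) (I(l) = (l + 6)*(l - 8) = (6 + l)*(-8 + l) = (-8 + l)*(6 + l))
P(p) = -40/p
√(w + P(I(-4))) = √(-65 - 40/(-48 + (-4)² - 2*(-4))) = √(-65 - 40/(-48 + 16 + 8)) = √(-65 - 40/(-24)) = √(-65 - 40*(-1/24)) = √(-65 + 5/3) = √(-190/3) = I*√570/3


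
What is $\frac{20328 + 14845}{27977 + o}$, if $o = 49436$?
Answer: $\frac{35173}{77413} \approx 0.45436$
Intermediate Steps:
$\frac{20328 + 14845}{27977 + o} = \frac{20328 + 14845}{27977 + 49436} = \frac{35173}{77413}$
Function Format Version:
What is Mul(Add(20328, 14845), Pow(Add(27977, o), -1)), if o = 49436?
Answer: Rational(35173, 77413) ≈ 0.45436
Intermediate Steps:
Mul(Add(20328, 14845), Pow(Add(27977, o), -1)) = Mul(Add(20328, 14845), Pow(Add(27977, 49436), -1)) = Mul(35173, Pow(77413, -1)) = Mul(35173, Rational(1, 77413)) = Rational(35173, 77413)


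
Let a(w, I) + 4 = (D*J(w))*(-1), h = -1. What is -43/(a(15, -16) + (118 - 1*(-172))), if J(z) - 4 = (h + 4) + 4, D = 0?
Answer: -43/286 ≈ -0.15035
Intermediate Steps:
J(z) = 11 (J(z) = 4 + ((-1 + 4) + 4) = 4 + (3 + 4) = 4 + 7 = 11)
a(w, I) = -4 (a(w, I) = -4 + (0*11)*(-1) = -4 + 0*(-1) = -4 + 0 = -4)
-43/(a(15, -16) + (118 - 1*(-172))) = -43/(-4 + (118 - 1*(-172))) = -43/(-4 + (118 + 172)) = -43/(-4 + 290) = -43/286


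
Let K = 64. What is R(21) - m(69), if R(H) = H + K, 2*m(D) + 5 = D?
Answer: 53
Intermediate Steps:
m(D) = -5/2 + D/2
R(H) = 64 + H (R(H) = H + 64 = 64 + H)
R(21) - m(69) = (64 + 21) - (-5/2 + (½)*69) = 85 - (-5/2 + 69/2) = 85 - 1*32 = 85 - 32 = 53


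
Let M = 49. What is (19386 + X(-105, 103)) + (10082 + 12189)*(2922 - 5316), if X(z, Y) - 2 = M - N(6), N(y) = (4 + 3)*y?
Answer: -53297379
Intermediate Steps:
N(y) = 7*y
X(z, Y) = 9 (X(z, Y) = 2 + (49 - 7*6) = 2 + (49 - 1*42) = 2 + (49 - 42) = 2 + 7 = 9)
(19386 + X(-105, 103)) + (10082 + 12189)*(2922 - 5316) = (19386 + 9) + (10082 + 12189)*(2922 - 5316) = 19395 + 22271*(-2394) = 19395 - 53316774 = -53297379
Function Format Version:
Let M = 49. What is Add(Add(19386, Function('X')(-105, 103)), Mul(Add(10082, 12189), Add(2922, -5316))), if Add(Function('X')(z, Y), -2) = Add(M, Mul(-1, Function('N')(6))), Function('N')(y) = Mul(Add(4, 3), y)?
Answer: -53297379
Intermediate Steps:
Function('N')(y) = Mul(7, y)
Function('X')(z, Y) = 9 (Function('X')(z, Y) = Add(2, Add(49, Mul(-1, Mul(7, 6)))) = Add(2, Add(49, Mul(-1, 42))) = Add(2, Add(49, -42)) = Add(2, 7) = 9)
Add(Add(19386, Function('X')(-105, 103)), Mul(Add(10082, 12189), Add(2922, -5316))) = Add(Add(19386, 9), Mul(Add(10082, 12189), Add(2922, -5316))) = Add(19395, Mul(22271, -2394)) = Add(19395, -53316774) = -53297379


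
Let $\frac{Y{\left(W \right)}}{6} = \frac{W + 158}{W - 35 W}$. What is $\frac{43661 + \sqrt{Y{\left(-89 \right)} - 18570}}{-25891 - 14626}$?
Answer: $- \frac{43661}{40517} - \frac{i \sqrt{42509555139}}{61302221} \approx -1.0776 - 0.0033633 i$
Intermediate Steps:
$Y{\left(W \right)} = - \frac{3 \left(158 + W\right)}{17 W}$ ($Y{\left(W \right)} = 6 \frac{W + 158}{W - 35 W} = 6 \frac{158 + W}{\left(-34\right) W} = 6 \left(158 + W\right) \left(- \frac{1}{34 W}\right) = 6 \left(- \frac{158 + W}{34 W}\right) = - \frac{3 \left(158 + W\right)}{17 W}$)
$\frac{43661 + \sqrt{Y{\left(-89 \right)} - 18570}}{-25891 - 14626} = \frac{43661 + \sqrt{\frac{3 \left(-158 - -89\right)}{17 \left(-89\right)} - 18570}}{-25891 - 14626} = \frac{43661 + \sqrt{\frac{3}{17} \left(- \frac{1}{89}\right) \left(-158 + 89\right) - 18570}}{-40517} = \left(43661 + \sqrt{\frac{3}{17} \left(- \frac{1}{89}\right) \left(-69\right) - 18570}\right) \left(- \frac{1}{40517}\right) = \left(43661 + \sqrt{\frac{207}{1513} - 18570}\right) \left(- \frac{1}{40517}\right) = \left(43661 + \sqrt{- \frac{28096203}{1513}}\right) \left(- \frac{1}{40517}\right) = \left(43661 + \frac{i \sqrt{42509555139}}{1513}\right) \left(- \frac{1}{40517}\right) = - \frac{43661}{40517} - \frac{i \sqrt{42509555139}}{61302221}$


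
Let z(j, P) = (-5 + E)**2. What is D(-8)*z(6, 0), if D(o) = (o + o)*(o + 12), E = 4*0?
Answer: -1600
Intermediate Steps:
E = 0
D(o) = 2*o*(12 + o) (D(o) = (2*o)*(12 + o) = 2*o*(12 + o))
z(j, P) = 25 (z(j, P) = (-5 + 0)**2 = (-5)**2 = 25)
D(-8)*z(6, 0) = (2*(-8)*(12 - 8))*25 = (2*(-8)*4)*25 = -64*25 = -1600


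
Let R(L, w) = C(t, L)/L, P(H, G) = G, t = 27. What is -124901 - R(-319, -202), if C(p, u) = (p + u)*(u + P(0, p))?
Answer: -39758155/319 ≈ -1.2463e+5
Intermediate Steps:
C(p, u) = (p + u)² (C(p, u) = (p + u)*(u + p) = (p + u)*(p + u) = (p + u)²)
R(L, w) = (729 + L² + 54*L)/L (R(L, w) = (27² + L² + 2*27*L)/L = (729 + L² + 54*L)/L)
-124901 - R(-319, -202) = -124901 - (54 - 319 + 729/(-319)) = -124901 - (54 - 319 + 729*(-1/319)) = -124901 - (54 - 319 - 729/319) = -124901 - 1*(-85264/319) = -124901 + 85264/319 = -39758155/319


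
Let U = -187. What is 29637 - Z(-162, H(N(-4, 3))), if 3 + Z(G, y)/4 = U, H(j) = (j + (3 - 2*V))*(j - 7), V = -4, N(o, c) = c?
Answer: 30397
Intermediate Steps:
H(j) = (-7 + j)*(11 + j) (H(j) = (j + (3 - 2*(-4)))*(j - 7) = (j + (3 + 8))*(-7 + j) = (j + 11)*(-7 + j) = (11 + j)*(-7 + j) = (-7 + j)*(11 + j))
Z(G, y) = -760 (Z(G, y) = -12 + 4*(-187) = -12 - 748 = -760)
29637 - Z(-162, H(N(-4, 3))) = 29637 - 1*(-760) = 29637 + 760 = 30397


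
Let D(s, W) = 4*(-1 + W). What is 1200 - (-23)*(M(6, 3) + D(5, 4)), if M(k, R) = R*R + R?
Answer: 1752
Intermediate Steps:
D(s, W) = -4 + 4*W
M(k, R) = R + R² (M(k, R) = R² + R = R + R²)
1200 - (-23)*(M(6, 3) + D(5, 4)) = 1200 - (-23)*(3*(1 + 3) + (-4 + 4*4)) = 1200 - (-23)*(3*4 + (-4 + 16)) = 1200 - (-23)*(12 + 12) = 1200 - (-23)*24 = 1200 - 1*(-552) = 1200 + 552 = 1752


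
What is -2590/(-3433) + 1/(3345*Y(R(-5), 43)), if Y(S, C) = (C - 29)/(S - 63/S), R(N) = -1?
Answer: 60751273/80383695 ≈ 0.75577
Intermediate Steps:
Y(S, C) = (-29 + C)/(S - 63/S)
-2590/(-3433) + 1/(3345*Y(R(-5), 43)) = -2590/(-3433) + 1/(3345*((-(-29 + 43)/(-63 + (-1)²)))) = -2590*(-1/3433) + 1/(3345*((-1*14/(-63 + 1)))) = 2590/3433 + 1/(3345*((-1*14/(-62)))) = 2590/3433 + 1/(3345*((-1*(-1/62)*14))) = 2590/3433 + 1/(3345*(7/31)) = 2590/3433 + (1/3345)*(31/7) = 2590/3433 + 31/23415 = 60751273/80383695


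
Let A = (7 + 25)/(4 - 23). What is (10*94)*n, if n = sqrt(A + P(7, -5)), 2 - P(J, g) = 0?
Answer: 940*sqrt(114)/19 ≈ 528.23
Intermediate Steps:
P(J, g) = 2 (P(J, g) = 2 - 1*0 = 2 + 0 = 2)
A = -32/19 (A = 32/(-19) = 32*(-1/19) = -32/19 ≈ -1.6842)
n = sqrt(114)/19 (n = sqrt(-32/19 + 2) = sqrt(6/19) = sqrt(114)/19 ≈ 0.56195)
(10*94)*n = (10*94)*(sqrt(114)/19) = 940*(sqrt(114)/19) = 940*sqrt(114)/19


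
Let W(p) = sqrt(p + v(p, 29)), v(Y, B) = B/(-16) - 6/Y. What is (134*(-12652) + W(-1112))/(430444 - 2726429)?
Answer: 1695368/2295985 - I*sqrt(344317873)/1276567660 ≈ 0.73841 - 1.4536e-5*I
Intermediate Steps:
v(Y, B) = -6/Y - B/16 (v(Y, B) = B*(-1/16) - 6/Y = -B/16 - 6/Y = -6/Y - B/16)
W(p) = sqrt(-29/16 + p - 6/p) (W(p) = sqrt(p + (-6/p - 1/16*29)) = sqrt(p + (-6/p - 29/16)) = sqrt(p + (-29/16 - 6/p)) = sqrt(-29/16 + p - 6/p))
(134*(-12652) + W(-1112))/(430444 - 2726429) = (134*(-12652) + sqrt(-29 - 96/(-1112) + 16*(-1112))/4)/(430444 - 2726429) = (-1695368 + sqrt(-29 - 96*(-1/1112) - 17792)/4)/(-2295985) = (-1695368 + sqrt(-29 + 12/139 - 17792)/4)*(-1/2295985) = (-1695368 + sqrt(-2477107/139)/4)*(-1/2295985) = (-1695368 + (I*sqrt(344317873)/139)/4)*(-1/2295985) = (-1695368 + I*sqrt(344317873)/556)*(-1/2295985) = 1695368/2295985 - I*sqrt(344317873)/1276567660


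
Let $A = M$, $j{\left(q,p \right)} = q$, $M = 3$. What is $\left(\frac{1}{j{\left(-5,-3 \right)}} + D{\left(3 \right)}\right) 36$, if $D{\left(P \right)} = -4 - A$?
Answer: $- \frac{1296}{5} \approx -259.2$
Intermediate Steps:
$A = 3$
$D{\left(P \right)} = -7$ ($D{\left(P \right)} = -4 - 3 = -7$)
$\left(\frac{1}{j{\left(-5,-3 \right)}} + D{\left(3 \right)}\right) 36 = \left(\frac{1}{-5} - 7\right) 36 = \left(- \frac{1}{5} - 7\right) 36 = \left(- \frac{36}{5}\right) 36 = - \frac{1296}{5}$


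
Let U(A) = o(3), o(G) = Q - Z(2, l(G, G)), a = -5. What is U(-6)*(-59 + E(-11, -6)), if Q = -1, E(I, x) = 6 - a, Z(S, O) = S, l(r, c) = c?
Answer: 144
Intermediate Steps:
E(I, x) = 11 (E(I, x) = 6 - 1*(-5) = 6 + 5 = 11)
o(G) = -3 (o(G) = -1 - 1*2 = -1 - 2 = -3)
U(A) = -3
U(-6)*(-59 + E(-11, -6)) = -3*(-59 + 11) = -3*(-48) = 144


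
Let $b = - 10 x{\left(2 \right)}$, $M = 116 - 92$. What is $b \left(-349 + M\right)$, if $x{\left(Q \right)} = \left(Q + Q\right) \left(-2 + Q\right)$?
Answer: $0$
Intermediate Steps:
$M = 24$
$x{\left(Q \right)} = 2 Q \left(-2 + Q\right)$
$b = 0$ ($b = - 10 \cdot 2 \cdot 2 \left(-2 + 2\right) = - 10 \cdot 2 \cdot 2 \cdot 0 = \left(-10\right) 0 = 0$)
$b \left(-349 + M\right) = 0 \left(-349 + 24\right) = 0 \left(-325\right) = 0$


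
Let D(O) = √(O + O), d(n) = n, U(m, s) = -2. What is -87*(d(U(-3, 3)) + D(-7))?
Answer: 174 - 87*I*√14 ≈ 174.0 - 325.52*I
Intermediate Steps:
D(O) = √2*√O (D(O) = √(2*O) = √2*√O)
-87*(d(U(-3, 3)) + D(-7)) = -87*(-2 + √2*√(-7)) = -87*(-2 + √2*(I*√7)) = -87*(-2 + I*√14) = 174 - 87*I*√14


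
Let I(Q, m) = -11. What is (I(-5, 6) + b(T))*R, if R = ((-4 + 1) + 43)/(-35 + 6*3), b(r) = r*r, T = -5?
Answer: -560/17 ≈ -32.941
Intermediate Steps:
b(r) = r²
R = -40/17 (R = (-3 + 43)/(-35 + 18) = 40/(-17) = 40*(-1/17) = -40/17 ≈ -2.3529)
(I(-5, 6) + b(T))*R = (-11 + (-5)²)*(-40/17) = (-11 + 25)*(-40/17) = 14*(-40/17) = -560/17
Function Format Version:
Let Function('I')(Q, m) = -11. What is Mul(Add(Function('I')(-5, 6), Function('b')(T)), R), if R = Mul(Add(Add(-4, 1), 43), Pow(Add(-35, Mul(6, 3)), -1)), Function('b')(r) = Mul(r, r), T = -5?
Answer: Rational(-560, 17) ≈ -32.941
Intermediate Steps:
Function('b')(r) = Pow(r, 2)
R = Rational(-40, 17) (R = Mul(Add(-3, 43), Pow(Add(-35, 18), -1)) = Mul(40, Pow(-17, -1)) = Mul(40, Rational(-1, 17)) = Rational(-40, 17) ≈ -2.3529)
Mul(Add(Function('I')(-5, 6), Function('b')(T)), R) = Mul(Add(-11, Pow(-5, 2)), Rational(-40, 17)) = Mul(Add(-11, 25), Rational(-40, 17)) = Mul(14, Rational(-40, 17)) = Rational(-560, 17)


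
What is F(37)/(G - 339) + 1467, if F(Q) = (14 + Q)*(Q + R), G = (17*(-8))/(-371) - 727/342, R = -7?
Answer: 63233380341/43236203 ≈ 1462.5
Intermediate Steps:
G = -223205/126882 (G = -136*(-1/371) - 727*1/342 = 136/371 - 727/342 = -223205/126882 ≈ -1.7592)
F(Q) = (-7 + Q)*(14 + Q) (F(Q) = (14 + Q)*(Q - 7) = (14 + Q)*(-7 + Q) = (-7 + Q)*(14 + Q))
F(37)/(G - 339) + 1467 = (-98 + 37² + 7*37)/(-223205/126882 - 339) + 1467 = (-98 + 1369 + 259)/(-43236203/126882) + 1467 = 1530*(-126882/43236203) + 1467 = -194129460/43236203 + 1467 = 63233380341/43236203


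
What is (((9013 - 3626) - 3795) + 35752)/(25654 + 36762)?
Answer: 2334/3901 ≈ 0.59831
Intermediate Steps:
(((9013 - 3626) - 3795) + 35752)/(25654 + 36762) = ((5387 - 3795) + 35752)/62416 = (1592 + 35752)*(1/62416) = 37344*(1/62416) = 2334/3901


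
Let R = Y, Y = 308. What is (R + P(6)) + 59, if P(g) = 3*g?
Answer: 385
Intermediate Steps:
R = 308
(R + P(6)) + 59 = (308 + 3*6) + 59 = (308 + 18) + 59 = 326 + 59 = 385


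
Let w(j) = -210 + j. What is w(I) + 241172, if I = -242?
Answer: 240720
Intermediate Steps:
w(I) + 241172 = (-210 - 242) + 241172 = -452 + 241172 = 240720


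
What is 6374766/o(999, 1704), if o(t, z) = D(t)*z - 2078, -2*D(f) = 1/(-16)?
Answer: -25499064/8099 ≈ -3148.4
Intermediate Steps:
D(f) = 1/32 (D(f) = -1/2/(-16) = -1/2*(-1/16) = 1/32)
o(t, z) = -2078 + z/32 (o(t, z) = z/32 - 2078 = -2078 + z/32)
6374766/o(999, 1704) = 6374766/(-2078 + (1/32)*1704) = 6374766/(-2078 + 213/4) = 6374766/(-8099/4) = 6374766*(-4/8099) = -25499064/8099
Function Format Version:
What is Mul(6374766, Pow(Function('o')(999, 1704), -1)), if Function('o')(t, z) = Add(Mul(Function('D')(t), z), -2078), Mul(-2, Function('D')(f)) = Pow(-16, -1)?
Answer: Rational(-25499064, 8099) ≈ -3148.4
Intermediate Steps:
Function('D')(f) = Rational(1, 32) (Function('D')(f) = Mul(Rational(-1, 2), Pow(-16, -1)) = Mul(Rational(-1, 2), Rational(-1, 16)) = Rational(1, 32))
Function('o')(t, z) = Add(-2078, Mul(Rational(1, 32), z)) (Function('o')(t, z) = Add(Mul(Rational(1, 32), z), -2078) = Add(-2078, Mul(Rational(1, 32), z)))
Mul(6374766, Pow(Function('o')(999, 1704), -1)) = Mul(6374766, Pow(Add(-2078, Mul(Rational(1, 32), 1704)), -1)) = Mul(6374766, Pow(Add(-2078, Rational(213, 4)), -1)) = Mul(6374766, Pow(Rational(-8099, 4), -1)) = Mul(6374766, Rational(-4, 8099)) = Rational(-25499064, 8099)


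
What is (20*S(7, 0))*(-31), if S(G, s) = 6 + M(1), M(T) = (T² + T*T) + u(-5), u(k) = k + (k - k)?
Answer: -1860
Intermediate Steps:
u(k) = k (u(k) = k + 0 = k)
M(T) = -5 + 2*T² (M(T) = (T² + T*T) - 5 = (T² + T²) - 5 = 2*T² - 5 = -5 + 2*T²)
S(G, s) = 3 (S(G, s) = 6 + (-5 + 2*1²) = 6 + (-5 + 2*1) = 6 + (-5 + 2) = 6 - 3 = 3)
(20*S(7, 0))*(-31) = (20*3)*(-31) = 60*(-31) = -1860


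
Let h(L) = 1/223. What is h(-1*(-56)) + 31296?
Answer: 6979009/223 ≈ 31296.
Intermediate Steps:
h(L) = 1/223
h(-1*(-56)) + 31296 = 1/223 + 31296 = 6979009/223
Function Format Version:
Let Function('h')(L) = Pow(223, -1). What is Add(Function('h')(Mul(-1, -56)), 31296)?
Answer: Rational(6979009, 223) ≈ 31296.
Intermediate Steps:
Function('h')(L) = Rational(1, 223)
Add(Function('h')(Mul(-1, -56)), 31296) = Add(Rational(1, 223), 31296) = Rational(6979009, 223)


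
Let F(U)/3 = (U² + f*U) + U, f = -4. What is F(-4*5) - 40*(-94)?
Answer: 5140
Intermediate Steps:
F(U) = -9*U + 3*U² (F(U) = 3*((U² - 4*U) + U) = 3*(U² - 3*U) = -9*U + 3*U²)
F(-4*5) - 40*(-94) = 3*(-4*5)*(-3 - 4*5) - 40*(-94) = 3*(-20)*(-3 - 20) + 3760 = 3*(-20)*(-23) + 3760 = 1380 + 3760 = 5140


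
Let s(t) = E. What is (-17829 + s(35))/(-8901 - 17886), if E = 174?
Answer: 5885/8929 ≈ 0.65909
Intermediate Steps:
s(t) = 174
(-17829 + s(35))/(-8901 - 17886) = (-17829 + 174)/(-8901 - 17886) = -17655/(-26787) = -17655*(-1/26787) = 5885/8929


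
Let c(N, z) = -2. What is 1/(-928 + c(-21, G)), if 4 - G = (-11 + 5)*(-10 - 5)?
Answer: -1/930 ≈ -0.0010753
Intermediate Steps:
G = -86 (G = 4 - (-11 + 5)*(-10 - 5) = 4 - (-6)*(-15) = 4 - 1*90 = 4 - 90 = -86)
1/(-928 + c(-21, G)) = 1/(-928 - 2) = 1/(-930) = -1/930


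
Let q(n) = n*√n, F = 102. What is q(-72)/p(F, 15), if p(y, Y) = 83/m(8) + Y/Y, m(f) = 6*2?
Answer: -5184*I*√2/95 ≈ -77.171*I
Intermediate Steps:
m(f) = 12
q(n) = n^(3/2)
p(y, Y) = 95/12 (p(y, Y) = 83/12 + Y/Y = 83*(1/12) + 1 = 83/12 + 1 = 95/12)
q(-72)/p(F, 15) = (-72)^(3/2)/(95/12) = -432*I*√2*(12/95) = -5184*I*√2/95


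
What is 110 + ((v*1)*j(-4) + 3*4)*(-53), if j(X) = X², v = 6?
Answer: -5614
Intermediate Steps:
110 + ((v*1)*j(-4) + 3*4)*(-53) = 110 + ((6*1)*(-4)² + 3*4)*(-53) = 110 + (6*16 + 12)*(-53) = 110 + (96 + 12)*(-53) = 110 + 108*(-53) = 110 - 5724 = -5614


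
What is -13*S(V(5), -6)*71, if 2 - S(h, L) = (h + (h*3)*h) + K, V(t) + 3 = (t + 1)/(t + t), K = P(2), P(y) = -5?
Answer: 181831/25 ≈ 7273.2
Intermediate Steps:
K = -5
V(t) = -3 + (1 + t)/(2*t) (V(t) = -3 + (t + 1)/(t + t) = -3 + (1 + t)/((2*t)) = -3 + (1 + t)*(1/(2*t)) = -3 + (1 + t)/(2*t))
S(h, L) = 7 - h - 3*h**2 (S(h, L) = 2 - ((h + (h*3)*h) - 5) = 2 - ((h + (3*h)*h) - 5) = 2 - ((h + 3*h**2) - 5) = 2 - (-5 + h + 3*h**2) = 2 + (5 - h - 3*h**2) = 7 - h - 3*h**2)
-13*S(V(5), -6)*71 = -13*(7 - (1 - 5*5)/(2*5) - 3*(1 - 5*5)**2/100)*71 = -13*(7 - (1 - 25)/(2*5) - 3*(1 - 25)**2/100)*71 = -13*(7 - (-24)/(2*5) - 3*((1/2)*(1/5)*(-24))**2)*71 = -13*(7 - 1*(-12/5) - 3*(-12/5)**2)*71 = -13*(7 + 12/5 - 3*144/25)*71 = -13*(7 + 12/5 - 432/25)*71 = -13*(-197/25)*71 = (2561/25)*71 = 181831/25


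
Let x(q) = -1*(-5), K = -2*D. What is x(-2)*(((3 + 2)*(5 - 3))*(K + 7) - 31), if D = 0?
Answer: 195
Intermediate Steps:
K = 0 (K = -2*0 = 0)
x(q) = 5
x(-2)*(((3 + 2)*(5 - 3))*(K + 7) - 31) = 5*(((3 + 2)*(5 - 3))*(0 + 7) - 31) = 5*((5*2)*7 - 31) = 5*(10*7 - 31) = 5*(70 - 31) = 5*39 = 195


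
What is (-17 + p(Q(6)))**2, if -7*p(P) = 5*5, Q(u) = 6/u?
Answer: 20736/49 ≈ 423.18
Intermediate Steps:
p(P) = -25/7 (p(P) = -5*5/7 = -1/7*25 = -25/7)
(-17 + p(Q(6)))**2 = (-17 - 25/7)**2 = (-144/7)**2 = 20736/49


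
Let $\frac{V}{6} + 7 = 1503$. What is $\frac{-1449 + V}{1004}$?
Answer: $\frac{7527}{1004} \approx 7.497$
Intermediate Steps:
$V = 8976$ ($V = -42 + 6 \cdot 1503 = -42 + 9018 = 8976$)
$\frac{-1449 + V}{1004} = \frac{-1449 + 8976}{1004} = 7527 \cdot \frac{1}{1004} = \frac{7527}{1004}$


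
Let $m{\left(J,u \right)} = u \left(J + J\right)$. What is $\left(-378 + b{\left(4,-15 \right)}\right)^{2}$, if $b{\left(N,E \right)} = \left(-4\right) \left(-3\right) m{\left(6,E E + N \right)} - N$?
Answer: $1062368836$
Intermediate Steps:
$m{\left(J,u \right)} = 2 J u$ ($m{\left(J,u \right)} = u 2 J = 2 J u$)
$b{\left(N,E \right)} = 143 N + 144 E^{2}$ ($b{\left(N,E \right)} = \left(-4\right) \left(-3\right) 2 \cdot 6 \left(E E + N\right) - N = 12 \cdot 2 \cdot 6 \left(E^{2} + N\right) - N = 12 \cdot 2 \cdot 6 \left(N + E^{2}\right) - N = 12 \left(12 N + 12 E^{2}\right) - N = \left(144 N + 144 E^{2}\right) - N = 143 N + 144 E^{2}$)
$\left(-378 + b{\left(4,-15 \right)}\right)^{2} = \left(-378 + \left(143 \cdot 4 + 144 \left(-15\right)^{2}\right)\right)^{2} = \left(-378 + \left(572 + 144 \cdot 225\right)\right)^{2} = \left(-378 + \left(572 + 32400\right)\right)^{2} = \left(-378 + 32972\right)^{2} = 32594^{2} = 1062368836$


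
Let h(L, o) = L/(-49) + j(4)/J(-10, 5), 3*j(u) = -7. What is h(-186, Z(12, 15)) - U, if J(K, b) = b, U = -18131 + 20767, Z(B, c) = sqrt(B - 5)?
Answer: -1935013/735 ≈ -2632.7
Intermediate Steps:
Z(B, c) = sqrt(-5 + B)
j(u) = -7/3 (j(u) = (1/3)*(-7) = -7/3)
U = 2636
h(L, o) = -7/15 - L/49 (h(L, o) = L/(-49) - 7/3/5 = L*(-1/49) - 7/3*1/5 = -L/49 - 7/15 = -7/15 - L/49)
h(-186, Z(12, 15)) - U = (-7/15 - 1/49*(-186)) - 1*2636 = (-7/15 + 186/49) - 2636 = 2447/735 - 2636 = -1935013/735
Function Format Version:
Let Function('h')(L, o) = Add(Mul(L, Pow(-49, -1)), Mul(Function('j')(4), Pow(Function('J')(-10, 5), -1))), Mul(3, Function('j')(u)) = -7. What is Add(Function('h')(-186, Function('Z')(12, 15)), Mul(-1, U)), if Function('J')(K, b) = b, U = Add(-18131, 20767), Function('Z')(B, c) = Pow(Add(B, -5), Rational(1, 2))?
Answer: Rational(-1935013, 735) ≈ -2632.7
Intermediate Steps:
Function('Z')(B, c) = Pow(Add(-5, B), Rational(1, 2))
Function('j')(u) = Rational(-7, 3) (Function('j')(u) = Mul(Rational(1, 3), -7) = Rational(-7, 3))
U = 2636
Function('h')(L, o) = Add(Rational(-7, 15), Mul(Rational(-1, 49), L)) (Function('h')(L, o) = Add(Mul(L, Pow(-49, -1)), Mul(Rational(-7, 3), Pow(5, -1))) = Add(Mul(L, Rational(-1, 49)), Mul(Rational(-7, 3), Rational(1, 5))) = Add(Mul(Rational(-1, 49), L), Rational(-7, 15)) = Add(Rational(-7, 15), Mul(Rational(-1, 49), L)))
Add(Function('h')(-186, Function('Z')(12, 15)), Mul(-1, U)) = Add(Add(Rational(-7, 15), Mul(Rational(-1, 49), -186)), Mul(-1, 2636)) = Add(Add(Rational(-7, 15), Rational(186, 49)), -2636) = Add(Rational(2447, 735), -2636) = Rational(-1935013, 735)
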